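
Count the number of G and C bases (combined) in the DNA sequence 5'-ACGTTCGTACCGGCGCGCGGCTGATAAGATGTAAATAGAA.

20

C=8, T=8, A=12, G=12
Total G or C: 12 + 8 = 20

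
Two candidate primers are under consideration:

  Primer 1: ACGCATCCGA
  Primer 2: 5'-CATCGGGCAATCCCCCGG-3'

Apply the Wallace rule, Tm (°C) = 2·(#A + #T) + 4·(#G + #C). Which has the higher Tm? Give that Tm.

Primer 1: A+T=4, G+C=6 → Tm = 2(4)+4(6) = 32°C
Primer 2: A+T=5, G+C=13 → Tm = 2(5)+4(13) = 62°C
32°C vs 62°C → primer 2 is higher.

Primer 2, 62°C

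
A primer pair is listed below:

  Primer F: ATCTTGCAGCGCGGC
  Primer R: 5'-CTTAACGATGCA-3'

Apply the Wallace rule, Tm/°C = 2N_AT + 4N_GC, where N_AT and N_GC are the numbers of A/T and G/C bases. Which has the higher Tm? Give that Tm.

Primer F: A+T=5, G+C=10 → Tm = 2(5)+4(10) = 50°C
Primer R: A+T=7, G+C=5 → Tm = 2(7)+4(5) = 34°C
50°C vs 34°C → primer F is higher.

Primer F, 50°C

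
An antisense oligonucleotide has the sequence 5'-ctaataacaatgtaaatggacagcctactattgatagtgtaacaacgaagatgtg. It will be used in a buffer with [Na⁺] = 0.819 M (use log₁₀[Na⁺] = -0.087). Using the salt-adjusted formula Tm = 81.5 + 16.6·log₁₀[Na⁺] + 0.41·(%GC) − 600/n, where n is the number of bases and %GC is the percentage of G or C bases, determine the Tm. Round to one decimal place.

83.3°C

Length n = 55. Base counts: A=22, G=11, C=8, T=14
G+C = 19, so %GC = 19/55 × 100 = 34.545%
Salt term: 16.6 × (-0.087) = -1.444
GC term: 0.41 × 34.545 = 14.163; length term: −600/55 = −10.909
Tm = 81.5 + (-1.444) + 14.163 − 10.909 = 83.31 → 83.3°C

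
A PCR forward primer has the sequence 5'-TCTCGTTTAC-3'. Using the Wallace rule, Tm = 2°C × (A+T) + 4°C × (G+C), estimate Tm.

28°C

Scanning the sequence gives C=3, A=1, G=1, T=5.
AT pairs contribute 6, GC pairs contribute 4.
Tm = 2×6 + 4×4 = 28°C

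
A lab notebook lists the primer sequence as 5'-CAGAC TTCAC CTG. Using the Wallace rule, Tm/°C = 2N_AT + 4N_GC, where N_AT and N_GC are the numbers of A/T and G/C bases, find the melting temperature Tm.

G=2, A=3, C=5, T=3
A+T = 6, G+C = 7
Tm = 4·7 + 2·6 = 28 + 12 = 40°C

40°C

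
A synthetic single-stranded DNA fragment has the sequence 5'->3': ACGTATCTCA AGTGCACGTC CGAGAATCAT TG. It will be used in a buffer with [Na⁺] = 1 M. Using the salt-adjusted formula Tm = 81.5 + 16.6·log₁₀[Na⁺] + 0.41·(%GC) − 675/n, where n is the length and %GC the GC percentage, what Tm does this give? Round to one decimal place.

Length n = 32. Counting bases: T=8, G=7, C=8, A=9
G+C = 15, so %GC = 15/32 × 100 = 46.875%
Salt term: 16.6 × (0) = 0
GC term: 0.41 × 46.875 = 19.219; length term: −675/32 = −21.094
Tm = 81.5 + (0) + 19.219 − 21.094 = 79.625 → 79.6°C

79.6°C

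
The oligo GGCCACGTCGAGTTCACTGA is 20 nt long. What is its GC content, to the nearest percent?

Scanning the sequence gives C=6, T=4, G=6, A=4.
G+C = 6 + 6 = 12 out of 20 bases
%GC = 12/20 × 100 = 60% ≈ 60%

60%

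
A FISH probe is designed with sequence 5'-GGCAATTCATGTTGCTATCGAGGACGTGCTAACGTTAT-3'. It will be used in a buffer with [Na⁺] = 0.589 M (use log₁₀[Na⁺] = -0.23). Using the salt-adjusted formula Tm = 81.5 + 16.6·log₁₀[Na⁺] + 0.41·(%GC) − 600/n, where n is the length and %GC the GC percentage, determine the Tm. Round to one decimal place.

80.2°C

Length n = 38. G=10, C=7, A=9, T=12
G+C = 17, so %GC = 17/38 × 100 = 44.737%
Salt term: 16.6 × (-0.23) = -3.818
GC term: 0.41 × 44.737 = 18.342; length term: −600/38 = −15.789
Tm = 81.5 + (-3.818) + 18.342 − 15.789 = 80.235 → 80.2°C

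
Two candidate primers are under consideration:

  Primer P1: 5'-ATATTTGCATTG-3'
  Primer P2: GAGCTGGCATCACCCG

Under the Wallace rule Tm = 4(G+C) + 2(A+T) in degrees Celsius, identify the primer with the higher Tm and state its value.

Primer P2, 54°C

Primer P1: A+T=9, G+C=3 → Tm = 2(9)+4(3) = 30°C
Primer P2: A+T=5, G+C=11 → Tm = 2(5)+4(11) = 54°C
30°C vs 54°C → primer P2 is higher.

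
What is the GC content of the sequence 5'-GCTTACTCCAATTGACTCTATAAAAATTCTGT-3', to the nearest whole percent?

31%

Scanning the sequence gives C=7, T=12, A=10, G=3.
G+C = 3 + 7 = 10 out of 32 bases
%GC = 10/32 × 100 = 31.25% ≈ 31%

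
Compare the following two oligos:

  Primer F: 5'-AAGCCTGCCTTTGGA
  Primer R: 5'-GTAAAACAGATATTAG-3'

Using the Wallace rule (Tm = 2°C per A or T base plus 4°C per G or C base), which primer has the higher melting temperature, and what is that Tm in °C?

Primer F, 46°C

Primer F: A+T=7, G+C=8 → Tm = 2(7)+4(8) = 46°C
Primer R: A+T=12, G+C=4 → Tm = 2(12)+4(4) = 40°C
46°C vs 40°C → primer F is higher.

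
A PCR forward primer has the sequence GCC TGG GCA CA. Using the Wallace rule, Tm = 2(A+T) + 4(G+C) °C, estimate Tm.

Scanning the sequence gives A=2, T=1, C=4, G=4.
A+T = 3, G+C = 8
Tm = 4·8 + 2·3 = 32 + 6 = 38°C

38°C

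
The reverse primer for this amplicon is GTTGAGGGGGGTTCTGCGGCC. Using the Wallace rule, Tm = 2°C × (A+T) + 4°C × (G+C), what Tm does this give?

72°C

C=4, G=11, T=5, A=1
A+T = 6, G+C = 15
Tm = 4·15 + 2·6 = 60 + 12 = 72°C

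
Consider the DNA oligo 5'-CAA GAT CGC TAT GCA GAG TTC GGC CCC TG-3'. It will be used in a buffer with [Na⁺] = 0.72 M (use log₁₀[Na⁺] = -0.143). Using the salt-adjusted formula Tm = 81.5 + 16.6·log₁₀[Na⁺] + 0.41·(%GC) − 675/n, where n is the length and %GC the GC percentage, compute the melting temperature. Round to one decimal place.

79.9°C

Length n = 29. G=8, T=6, A=6, C=9
G+C = 17, so %GC = 17/29 × 100 = 58.621%
Salt term: 16.6 × (-0.143) = -2.374
GC term: 0.41 × 58.621 = 24.035; length term: −675/29 = −23.276
Tm = 81.5 + (-2.374) + 24.035 − 23.276 = 79.885 → 79.9°C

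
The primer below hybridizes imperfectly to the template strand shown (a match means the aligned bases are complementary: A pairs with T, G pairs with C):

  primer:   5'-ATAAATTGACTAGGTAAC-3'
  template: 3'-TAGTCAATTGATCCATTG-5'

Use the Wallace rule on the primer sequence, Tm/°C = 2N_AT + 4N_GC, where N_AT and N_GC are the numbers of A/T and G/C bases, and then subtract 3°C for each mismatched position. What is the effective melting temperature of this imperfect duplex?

Primer base counts: A=8, T=5, G=3, C=2 → A+T=13, G+C=5
Perfect-match Tm = 2(13) + 4(5) = 26 + 20 = 46°C
Mismatches (positions where the bases are not complementary): 3 (at positions 3, 5, 8)
Effective Tm = 46 − 3×3 = 46 − 9 = 37°C

37°C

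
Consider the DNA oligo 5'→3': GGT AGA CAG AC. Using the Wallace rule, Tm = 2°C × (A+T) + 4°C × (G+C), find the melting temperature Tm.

Counting bases: G=4, C=2, A=4, T=1
So N_AT = 5 and N_GC = 6.
Tm = 2×5 + 4×6 = 34°C

34°C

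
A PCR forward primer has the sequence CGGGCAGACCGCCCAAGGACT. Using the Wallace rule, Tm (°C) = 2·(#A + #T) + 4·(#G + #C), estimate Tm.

A=5, G=7, T=1, C=8
A+T = 6, G+C = 15
Tm = 2×6 + 4×15 = 72°C

72°C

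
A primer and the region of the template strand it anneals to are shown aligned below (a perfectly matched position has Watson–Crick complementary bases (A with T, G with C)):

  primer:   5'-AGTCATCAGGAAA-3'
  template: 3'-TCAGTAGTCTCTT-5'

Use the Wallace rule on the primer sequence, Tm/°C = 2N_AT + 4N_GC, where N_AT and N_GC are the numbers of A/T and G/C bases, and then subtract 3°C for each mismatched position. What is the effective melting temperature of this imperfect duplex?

30°C

Primer base counts: A=6, T=2, G=3, C=2 → A+T=8, G+C=5
Perfect-match Tm = 2(8) + 4(5) = 16 + 20 = 36°C
Mismatches (positions where the bases are not complementary): 2 (at positions 10, 11)
Effective Tm = 36 − 2×3 = 36 − 6 = 30°C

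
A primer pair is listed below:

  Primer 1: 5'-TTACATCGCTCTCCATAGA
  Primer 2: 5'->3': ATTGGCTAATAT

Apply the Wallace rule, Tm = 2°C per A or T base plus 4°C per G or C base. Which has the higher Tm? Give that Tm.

Primer 1, 54°C

Primer 1: A+T=11, G+C=8 → Tm = 2(11)+4(8) = 54°C
Primer 2: A+T=9, G+C=3 → Tm = 2(9)+4(3) = 30°C
54°C vs 30°C → primer 1 is higher.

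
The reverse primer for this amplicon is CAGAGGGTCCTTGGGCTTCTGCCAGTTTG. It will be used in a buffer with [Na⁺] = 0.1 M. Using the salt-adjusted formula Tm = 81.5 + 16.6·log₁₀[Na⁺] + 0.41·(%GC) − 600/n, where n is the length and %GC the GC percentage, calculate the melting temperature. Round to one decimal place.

Length n = 29. Base counts: G=10, A=3, C=7, T=9
G+C = 17, so %GC = 17/29 × 100 = 58.621%
Salt term: 16.6 × (-1) = -16.6
GC term: 0.41 × 58.621 = 24.035; length term: −600/29 = −20.69
Tm = 81.5 + (-16.6) + 24.035 − 20.69 = 68.245 → 68.2°C

68.2°C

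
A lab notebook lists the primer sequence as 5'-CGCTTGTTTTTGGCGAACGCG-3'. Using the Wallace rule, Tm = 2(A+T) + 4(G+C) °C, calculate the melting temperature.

66°C

Counting bases: T=7, G=7, A=2, C=5
So N_AT = 9 and N_GC = 12.
Tm = 2(9) + 4(12) = 18 + 48 = 66°C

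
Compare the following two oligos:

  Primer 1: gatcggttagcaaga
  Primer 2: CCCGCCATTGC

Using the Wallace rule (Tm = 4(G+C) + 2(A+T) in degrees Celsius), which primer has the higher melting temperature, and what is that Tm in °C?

Primer 1: A+T=8, G+C=7 → Tm = 2(8)+4(7) = 44°C
Primer 2: A+T=3, G+C=8 → Tm = 2(3)+4(8) = 38°C
44°C vs 38°C → primer 1 is higher.

Primer 1, 44°C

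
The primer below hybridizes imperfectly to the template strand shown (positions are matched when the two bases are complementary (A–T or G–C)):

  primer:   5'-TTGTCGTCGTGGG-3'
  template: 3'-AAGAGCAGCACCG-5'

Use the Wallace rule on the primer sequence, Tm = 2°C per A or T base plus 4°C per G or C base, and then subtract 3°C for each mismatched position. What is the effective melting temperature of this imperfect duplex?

Primer base counts: A=0, T=5, G=6, C=2 → A+T=5, G+C=8
Perfect-match Tm = 2(5) + 4(8) = 10 + 32 = 42°C
Mismatches (positions where the bases are not complementary): 2 (at positions 3, 13)
Effective Tm = 42 − 2×3 = 42 − 6 = 36°C

36°C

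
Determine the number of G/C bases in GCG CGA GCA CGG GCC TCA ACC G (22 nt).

17

Counting bases: A=4, G=8, T=1, C=9
Total G or C: 8 + 9 = 17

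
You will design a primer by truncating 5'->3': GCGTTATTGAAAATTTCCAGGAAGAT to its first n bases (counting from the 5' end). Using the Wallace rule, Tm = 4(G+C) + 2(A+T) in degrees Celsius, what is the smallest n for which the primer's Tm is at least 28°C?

First 9 bases: GCGTTATTG → Tm = 26°C (< 28°C)
First 10 bases: GCGTTATTGA → Tm = 28°C (≥ 28°C)
Since every base adds ≥2°C, Tm only increases with n, so the threshold is first crossed at n = 10.

n = 10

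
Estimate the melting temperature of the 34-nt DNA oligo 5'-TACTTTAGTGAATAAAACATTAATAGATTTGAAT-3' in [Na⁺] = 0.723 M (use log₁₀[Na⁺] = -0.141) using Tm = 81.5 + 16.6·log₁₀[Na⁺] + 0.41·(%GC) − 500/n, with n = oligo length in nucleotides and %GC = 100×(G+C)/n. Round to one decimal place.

71.7°C

Length n = 34. A=15, G=4, T=13, C=2
G+C = 6, so %GC = 6/34 × 100 = 17.647%
Salt term: 16.6 × (-0.141) = -2.341
GC term: 0.41 × 17.647 = 7.235; length term: −500/34 = −14.706
Tm = 81.5 + (-2.341) + 7.235 − 14.706 = 71.688 → 71.7°C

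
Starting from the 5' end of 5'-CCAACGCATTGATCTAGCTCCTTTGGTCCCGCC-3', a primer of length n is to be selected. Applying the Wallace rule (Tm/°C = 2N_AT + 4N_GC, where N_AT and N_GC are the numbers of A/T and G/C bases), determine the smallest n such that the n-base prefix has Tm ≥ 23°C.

First 6 bases: CCAACG → Tm = 20°C (< 23°C)
First 7 bases: CCAACGC → Tm = 24°C (≥ 23°C)
Each additional base adds 2°C (A/T) or 4°C (G/C), so Tm is non-decreasing in n; n = 7 is the first length to reach 23°C.

n = 7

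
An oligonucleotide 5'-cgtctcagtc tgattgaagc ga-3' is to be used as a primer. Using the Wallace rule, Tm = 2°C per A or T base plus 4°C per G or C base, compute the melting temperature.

66°C

G=6, C=5, T=6, A=5
AT pairs contribute 11, GC pairs contribute 11.
Tm = 4·11 + 2·11 = 44 + 22 = 66°C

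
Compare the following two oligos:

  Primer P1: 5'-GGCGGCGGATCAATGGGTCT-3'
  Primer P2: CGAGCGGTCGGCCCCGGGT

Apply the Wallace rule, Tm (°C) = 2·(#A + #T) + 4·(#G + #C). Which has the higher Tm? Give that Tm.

Primer P1: A+T=7, G+C=13 → Tm = 2(7)+4(13) = 66°C
Primer P2: A+T=3, G+C=16 → Tm = 2(3)+4(16) = 70°C
66°C vs 70°C → primer P2 is higher.

Primer P2, 70°C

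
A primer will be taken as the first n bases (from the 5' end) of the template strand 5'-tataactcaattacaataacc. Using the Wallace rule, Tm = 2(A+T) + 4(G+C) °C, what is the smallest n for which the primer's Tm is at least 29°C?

n = 13

First 12 bases: TATAACTCAATT → Tm = 28°C (< 29°C)
First 13 bases: TATAACTCAATTA → Tm = 30°C (≥ 29°C)
Each additional base adds 2°C (A/T) or 4°C (G/C), so Tm is non-decreasing in n; n = 13 is the first length to reach 29°C.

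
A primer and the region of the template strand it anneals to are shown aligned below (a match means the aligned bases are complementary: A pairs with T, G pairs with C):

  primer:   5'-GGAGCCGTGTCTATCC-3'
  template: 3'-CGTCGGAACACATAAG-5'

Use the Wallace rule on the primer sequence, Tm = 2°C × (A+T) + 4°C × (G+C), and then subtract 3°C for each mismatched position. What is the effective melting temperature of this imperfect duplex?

Primer base counts: A=2, T=4, G=5, C=5 → A+T=6, G+C=10
Perfect-match Tm = 2(6) + 4(10) = 12 + 40 = 52°C
Mismatches (positions where the bases are not complementary): 4 (at positions 2, 7, 11, 15)
Effective Tm = 52 − 4×3 = 52 − 12 = 40°C

40°C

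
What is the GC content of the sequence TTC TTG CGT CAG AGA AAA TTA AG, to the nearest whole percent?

Scanning the sequence gives G=5, C=3, T=7, A=8.
G+C = 5 + 3 = 8 out of 23 bases
%GC = 8/23 × 100 = 34.78% ≈ 35%

35%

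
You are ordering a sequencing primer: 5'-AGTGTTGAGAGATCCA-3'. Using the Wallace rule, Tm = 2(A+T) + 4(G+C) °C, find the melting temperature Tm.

46°C

Scanning the sequence gives A=5, C=2, G=5, T=4.
So N_AT = 9 and N_GC = 7.
Tm = 2×9 + 4×7 = 46°C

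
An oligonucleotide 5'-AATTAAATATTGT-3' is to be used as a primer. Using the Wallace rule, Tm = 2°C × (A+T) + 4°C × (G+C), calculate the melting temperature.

Base counts: T=6, A=6, G=1, C=0
So N_AT = 12 and N_GC = 1.
Tm = 2(12) + 4(1) = 24 + 4 = 28°C

28°C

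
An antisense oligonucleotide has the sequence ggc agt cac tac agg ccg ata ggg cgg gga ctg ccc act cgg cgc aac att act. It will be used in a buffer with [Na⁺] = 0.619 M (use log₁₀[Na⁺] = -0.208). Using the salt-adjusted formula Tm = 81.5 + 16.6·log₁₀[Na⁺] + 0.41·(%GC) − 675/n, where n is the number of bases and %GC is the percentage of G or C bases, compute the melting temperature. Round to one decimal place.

Length n = 54. Counting bases: G=17, T=8, A=12, C=17
G+C = 34, so %GC = 34/54 × 100 = 62.963%
Salt term: 16.6 × (-0.208) = -3.453
GC term: 0.41 × 62.963 = 25.815; length term: −675/54 = −12.5
Tm = 81.5 + (-3.453) + 25.815 − 12.5 = 91.362 → 91.4°C

91.4°C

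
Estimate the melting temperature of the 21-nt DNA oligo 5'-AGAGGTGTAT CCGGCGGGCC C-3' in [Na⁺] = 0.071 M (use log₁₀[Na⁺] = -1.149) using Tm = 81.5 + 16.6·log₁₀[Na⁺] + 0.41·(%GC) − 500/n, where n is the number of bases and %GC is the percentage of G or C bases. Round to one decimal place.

67.9°C

Length n = 21. Scanning the sequence gives G=9, T=3, A=3, C=6.
G+C = 15, so %GC = 15/21 × 100 = 71.429%
Salt term: 16.6 × (-1.149) = -19.073
GC term: 0.41 × 71.429 = 29.286; length term: −500/21 = −23.81
Tm = 81.5 + (-19.073) + 29.286 − 23.81 = 67.903 → 67.9°C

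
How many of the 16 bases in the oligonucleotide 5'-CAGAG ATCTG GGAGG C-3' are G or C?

Scanning the sequence gives G=7, A=4, C=3, T=2.
Total G or C: 7 + 3 = 10

10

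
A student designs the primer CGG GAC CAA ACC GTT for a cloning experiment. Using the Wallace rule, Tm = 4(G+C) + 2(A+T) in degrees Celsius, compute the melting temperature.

48°C

Counting bases: A=4, G=4, T=2, C=5
AT pairs contribute 6, GC pairs contribute 9.
Tm = 4·9 + 2·6 = 36 + 12 = 48°C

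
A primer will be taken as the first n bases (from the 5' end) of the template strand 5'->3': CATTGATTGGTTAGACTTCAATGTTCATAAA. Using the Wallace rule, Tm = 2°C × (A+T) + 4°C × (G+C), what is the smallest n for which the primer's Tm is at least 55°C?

First 20 bases: CATTGATTGGTTAGACTTCA → Tm = 54°C (< 55°C)
First 21 bases: CATTGATTGGTTAGACTTCAA → Tm = 56°C (≥ 55°C)
Since every base adds ≥2°C, Tm only increases with n, so the threshold is first crossed at n = 21.

n = 21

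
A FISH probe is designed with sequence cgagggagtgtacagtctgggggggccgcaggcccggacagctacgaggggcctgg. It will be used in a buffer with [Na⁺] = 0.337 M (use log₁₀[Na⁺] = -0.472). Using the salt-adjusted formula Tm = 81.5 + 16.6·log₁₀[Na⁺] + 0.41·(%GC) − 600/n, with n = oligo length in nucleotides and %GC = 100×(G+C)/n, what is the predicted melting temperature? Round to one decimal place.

93.0°C

Length n = 56. Base counts: T=6, C=14, G=27, A=9
G+C = 41, so %GC = 41/56 × 100 = 73.214%
Salt term: 16.6 × (-0.472) = -7.835
GC term: 0.41 × 73.214 = 30.018; length term: −600/56 = −10.714
Tm = 81.5 + (-7.835) + 30.018 − 10.714 = 92.969 → 93.0°C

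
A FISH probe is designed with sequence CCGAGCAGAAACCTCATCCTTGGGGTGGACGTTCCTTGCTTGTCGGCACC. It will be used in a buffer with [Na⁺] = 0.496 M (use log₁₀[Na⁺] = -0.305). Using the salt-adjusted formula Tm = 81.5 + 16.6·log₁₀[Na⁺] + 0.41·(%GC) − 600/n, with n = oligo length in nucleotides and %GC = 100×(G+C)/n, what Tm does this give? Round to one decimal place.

89.0°C

Length n = 50. A=8, C=16, T=12, G=14
G+C = 30, so %GC = 30/50 × 100 = 60%
Salt term: 16.6 × (-0.305) = -5.063
GC term: 0.41 × 60 = 24.6; length term: −600/50 = −12
Tm = 81.5 + (-5.063) + 24.6 − 12 = 89.037 → 89.0°C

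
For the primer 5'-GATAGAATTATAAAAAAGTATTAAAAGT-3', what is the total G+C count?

4

C=0, A=16, G=4, T=8
Total G or C: 4 + 0 = 4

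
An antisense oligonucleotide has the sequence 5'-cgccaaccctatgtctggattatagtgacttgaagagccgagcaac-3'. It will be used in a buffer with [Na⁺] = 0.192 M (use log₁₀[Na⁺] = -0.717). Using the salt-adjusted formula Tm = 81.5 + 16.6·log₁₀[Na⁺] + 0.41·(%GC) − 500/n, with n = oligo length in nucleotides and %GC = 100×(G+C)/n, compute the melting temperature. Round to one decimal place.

79.2°C

Length n = 46. C=12, G=11, T=10, A=13
G+C = 23, so %GC = 23/46 × 100 = 50%
Salt term: 16.6 × (-0.717) = -11.902
GC term: 0.41 × 50 = 20.5; length term: −500/46 = −10.87
Tm = 81.5 + (-11.902) + 20.5 − 10.87 = 79.228 → 79.2°C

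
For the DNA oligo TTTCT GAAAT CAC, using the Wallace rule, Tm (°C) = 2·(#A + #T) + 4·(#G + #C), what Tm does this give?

Counting bases: T=5, A=4, G=1, C=3
So N_AT = 9 and N_GC = 4.
Tm = 4·4 + 2·9 = 16 + 18 = 34°C

34°C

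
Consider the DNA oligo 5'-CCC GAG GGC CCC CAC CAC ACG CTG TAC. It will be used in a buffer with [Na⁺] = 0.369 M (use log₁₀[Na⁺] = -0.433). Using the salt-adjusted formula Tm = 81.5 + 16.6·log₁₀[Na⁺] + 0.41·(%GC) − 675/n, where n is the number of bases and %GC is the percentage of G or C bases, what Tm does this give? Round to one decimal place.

Length n = 27. Counting bases: A=5, C=14, G=6, T=2
G+C = 20, so %GC = 20/27 × 100 = 74.074%
Salt term: 16.6 × (-0.433) = -7.188
GC term: 0.41 × 74.074 = 30.37; length term: −675/27 = −25
Tm = 81.5 + (-7.188) + 30.37 − 25 = 79.682 → 79.7°C

79.7°C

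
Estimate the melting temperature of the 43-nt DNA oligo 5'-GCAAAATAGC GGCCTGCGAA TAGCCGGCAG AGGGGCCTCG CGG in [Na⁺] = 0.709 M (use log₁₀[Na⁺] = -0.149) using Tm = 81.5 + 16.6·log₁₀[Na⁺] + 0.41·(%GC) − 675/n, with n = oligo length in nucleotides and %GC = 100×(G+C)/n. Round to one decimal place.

Length n = 43. Base counts: C=12, T=4, A=10, G=17
G+C = 29, so %GC = 29/43 × 100 = 67.442%
Salt term: 16.6 × (-0.149) = -2.473
GC term: 0.41 × 67.442 = 27.651; length term: −675/43 = −15.698
Tm = 81.5 + (-2.473) + 27.651 − 15.698 = 90.98 → 91.0°C

91.0°C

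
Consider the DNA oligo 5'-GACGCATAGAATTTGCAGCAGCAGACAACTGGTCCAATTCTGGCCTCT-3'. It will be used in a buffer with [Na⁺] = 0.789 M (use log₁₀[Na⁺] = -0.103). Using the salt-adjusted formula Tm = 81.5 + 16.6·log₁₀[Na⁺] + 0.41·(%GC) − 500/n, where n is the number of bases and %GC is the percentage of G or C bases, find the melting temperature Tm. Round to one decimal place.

Length n = 48. Counting bases: C=13, G=11, T=11, A=13
G+C = 24, so %GC = 24/48 × 100 = 50%
Salt term: 16.6 × (-0.103) = -1.71
GC term: 0.41 × 50 = 20.5; length term: −500/48 = −10.417
Tm = 81.5 + (-1.71) + 20.5 − 10.417 = 89.873 → 89.9°C

89.9°C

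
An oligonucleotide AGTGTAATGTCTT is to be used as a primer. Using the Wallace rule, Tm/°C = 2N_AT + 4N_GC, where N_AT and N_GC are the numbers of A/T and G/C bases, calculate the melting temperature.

34°C

Counting bases: T=6, A=3, C=1, G=3
AT pairs contribute 9, GC pairs contribute 4.
Tm = 2×9 + 4×4 = 34°C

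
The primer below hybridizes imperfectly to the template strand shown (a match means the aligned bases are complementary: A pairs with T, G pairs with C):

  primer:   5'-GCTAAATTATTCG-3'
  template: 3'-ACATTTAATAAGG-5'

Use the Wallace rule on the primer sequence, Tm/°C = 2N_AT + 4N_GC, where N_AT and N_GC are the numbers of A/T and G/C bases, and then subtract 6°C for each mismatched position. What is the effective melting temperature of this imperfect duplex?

16°C

Primer base counts: A=4, T=5, G=2, C=2 → A+T=9, G+C=4
Perfect-match Tm = 2(9) + 4(4) = 18 + 16 = 34°C
Mismatches (positions where the bases are not complementary): 3 (at positions 1, 2, 13)
Effective Tm = 34 − 3×6 = 34 − 18 = 16°C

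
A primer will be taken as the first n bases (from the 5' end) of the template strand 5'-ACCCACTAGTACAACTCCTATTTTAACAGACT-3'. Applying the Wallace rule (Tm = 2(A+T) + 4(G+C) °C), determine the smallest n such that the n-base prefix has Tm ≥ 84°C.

n = 31

First 30 bases: ACCCACTAGTACAACTCCTATTTTAACAGA → Tm = 82°C (< 84°C)
First 31 bases: ACCCACTAGTACAACTCCTATTTTAACAGAC → Tm = 86°C (≥ 84°C)
Each additional base adds 2°C (A/T) or 4°C (G/C), so Tm is non-decreasing in n; n = 31 is the first length to reach 84°C.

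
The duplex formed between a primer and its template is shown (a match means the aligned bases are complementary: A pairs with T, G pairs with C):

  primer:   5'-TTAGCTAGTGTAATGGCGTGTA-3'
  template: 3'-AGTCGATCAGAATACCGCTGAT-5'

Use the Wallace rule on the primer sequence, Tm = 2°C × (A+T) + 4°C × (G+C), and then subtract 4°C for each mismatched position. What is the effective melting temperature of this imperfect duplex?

Primer base counts: A=5, T=8, G=7, C=2 → A+T=13, G+C=9
Perfect-match Tm = 2(13) + 4(9) = 26 + 36 = 62°C
Mismatches (positions where the bases are not complementary): 5 (at positions 2, 10, 12, 19, 20)
Effective Tm = 62 − 5×4 = 62 − 20 = 42°C

42°C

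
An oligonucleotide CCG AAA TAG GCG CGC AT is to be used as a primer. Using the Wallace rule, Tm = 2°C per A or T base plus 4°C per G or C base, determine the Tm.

G=5, T=2, A=5, C=5
AT pairs contribute 7, GC pairs contribute 10.
Tm = 2(7) + 4(10) = 14 + 40 = 54°C

54°C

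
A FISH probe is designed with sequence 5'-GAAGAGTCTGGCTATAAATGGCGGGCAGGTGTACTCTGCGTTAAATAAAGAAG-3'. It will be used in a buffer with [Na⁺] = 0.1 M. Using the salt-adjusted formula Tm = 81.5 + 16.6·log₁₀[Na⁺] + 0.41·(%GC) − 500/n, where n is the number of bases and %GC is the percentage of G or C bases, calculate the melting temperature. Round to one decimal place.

74.0°C

Length n = 53. C=7, T=12, A=17, G=17
G+C = 24, so %GC = 24/53 × 100 = 45.283%
Salt term: 16.6 × (-1) = -16.6
GC term: 0.41 × 45.283 = 18.566; length term: −500/53 = −9.434
Tm = 81.5 + (-16.6) + 18.566 − 9.434 = 74.032 → 74.0°C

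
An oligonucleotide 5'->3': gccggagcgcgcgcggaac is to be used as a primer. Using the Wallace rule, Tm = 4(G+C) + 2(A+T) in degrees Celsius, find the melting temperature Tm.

Counting bases: G=9, C=7, A=3, T=0
AT pairs contribute 3, GC pairs contribute 16.
Tm = 2(3) + 4(16) = 6 + 64 = 70°C

70°C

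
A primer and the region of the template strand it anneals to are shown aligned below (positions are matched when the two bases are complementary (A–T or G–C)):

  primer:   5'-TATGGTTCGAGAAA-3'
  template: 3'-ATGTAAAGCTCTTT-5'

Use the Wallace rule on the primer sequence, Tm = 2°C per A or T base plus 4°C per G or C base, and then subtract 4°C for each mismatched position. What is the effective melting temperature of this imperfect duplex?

26°C

Primer base counts: A=5, T=4, G=4, C=1 → A+T=9, G+C=5
Perfect-match Tm = 2(9) + 4(5) = 18 + 20 = 38°C
Mismatches (positions where the bases are not complementary): 3 (at positions 3, 4, 5)
Effective Tm = 38 − 3×4 = 38 − 12 = 26°C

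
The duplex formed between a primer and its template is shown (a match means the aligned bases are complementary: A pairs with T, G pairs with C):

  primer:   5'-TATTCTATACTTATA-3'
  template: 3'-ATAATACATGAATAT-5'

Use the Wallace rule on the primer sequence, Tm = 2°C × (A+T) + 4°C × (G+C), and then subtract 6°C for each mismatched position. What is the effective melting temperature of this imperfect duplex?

22°C

Primer base counts: A=5, T=8, G=0, C=2 → A+T=13, G+C=2
Perfect-match Tm = 2(13) + 4(2) = 26 + 8 = 34°C
Mismatches (positions where the bases are not complementary): 2 (at positions 5, 7)
Effective Tm = 34 − 2×6 = 34 − 12 = 22°C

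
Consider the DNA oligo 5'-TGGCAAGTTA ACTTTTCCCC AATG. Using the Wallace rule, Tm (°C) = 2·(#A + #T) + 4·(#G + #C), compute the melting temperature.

68°C

Base counts: C=6, G=4, T=8, A=6
A+T = 14, G+C = 10
Tm = 4·10 + 2·14 = 40 + 28 = 68°C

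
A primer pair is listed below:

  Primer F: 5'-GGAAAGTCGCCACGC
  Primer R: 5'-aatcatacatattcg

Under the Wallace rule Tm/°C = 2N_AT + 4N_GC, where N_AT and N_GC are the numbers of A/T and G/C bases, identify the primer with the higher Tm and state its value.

Primer F: A+T=5, G+C=10 → Tm = 2(5)+4(10) = 50°C
Primer R: A+T=11, G+C=4 → Tm = 2(11)+4(4) = 38°C
50°C vs 38°C → primer F is higher.

Primer F, 50°C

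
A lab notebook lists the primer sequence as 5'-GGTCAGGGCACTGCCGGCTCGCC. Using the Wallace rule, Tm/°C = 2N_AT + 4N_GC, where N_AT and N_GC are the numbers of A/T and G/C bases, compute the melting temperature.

82°C

A=2, T=3, G=9, C=9
A+T = 5, G+C = 18
Tm = 2×5 + 4×18 = 82°C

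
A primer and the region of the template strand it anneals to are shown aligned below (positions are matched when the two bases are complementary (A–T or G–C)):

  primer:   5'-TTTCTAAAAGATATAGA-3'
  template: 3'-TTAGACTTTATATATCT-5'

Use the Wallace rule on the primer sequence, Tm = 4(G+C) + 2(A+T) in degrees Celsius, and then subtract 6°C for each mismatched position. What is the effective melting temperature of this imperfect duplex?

16°C

Primer base counts: A=8, T=6, G=2, C=1 → A+T=14, G+C=3
Perfect-match Tm = 2(14) + 4(3) = 28 + 12 = 40°C
Mismatches (positions where the bases are not complementary): 4 (at positions 1, 2, 6, 10)
Effective Tm = 40 − 4×6 = 40 − 24 = 16°C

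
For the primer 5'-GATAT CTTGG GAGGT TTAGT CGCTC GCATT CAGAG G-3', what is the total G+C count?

18

Base counts: C=6, G=12, T=11, A=7
Total G or C: 12 + 6 = 18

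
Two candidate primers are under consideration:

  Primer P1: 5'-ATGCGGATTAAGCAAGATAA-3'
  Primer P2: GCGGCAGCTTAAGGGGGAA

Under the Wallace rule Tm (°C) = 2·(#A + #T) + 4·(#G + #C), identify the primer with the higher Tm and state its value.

Primer P1: A+T=13, G+C=7 → Tm = 2(13)+4(7) = 54°C
Primer P2: A+T=7, G+C=12 → Tm = 2(7)+4(12) = 62°C
54°C vs 62°C → primer P2 is higher.

Primer P2, 62°C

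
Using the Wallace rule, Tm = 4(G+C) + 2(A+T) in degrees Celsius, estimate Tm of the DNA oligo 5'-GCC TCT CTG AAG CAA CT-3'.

52°C

Scanning the sequence gives A=4, C=6, T=4, G=3.
AT pairs contribute 8, GC pairs contribute 9.
Tm = 4·9 + 2·8 = 36 + 16 = 52°C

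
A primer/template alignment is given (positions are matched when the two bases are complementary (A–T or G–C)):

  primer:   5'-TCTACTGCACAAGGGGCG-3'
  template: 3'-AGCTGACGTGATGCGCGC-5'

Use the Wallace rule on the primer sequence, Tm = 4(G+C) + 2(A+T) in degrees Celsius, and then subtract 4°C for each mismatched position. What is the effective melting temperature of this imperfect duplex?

Primer base counts: A=4, T=3, G=6, C=5 → A+T=7, G+C=11
Perfect-match Tm = 2(7) + 4(11) = 14 + 44 = 58°C
Mismatches (positions where the bases are not complementary): 4 (at positions 3, 11, 13, 15)
Effective Tm = 58 − 4×4 = 58 − 16 = 42°C

42°C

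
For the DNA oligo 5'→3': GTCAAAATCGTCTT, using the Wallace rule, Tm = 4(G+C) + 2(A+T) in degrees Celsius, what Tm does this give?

38°C

Counting bases: T=5, A=4, G=2, C=3
A+T = 9, G+C = 5
Tm = 2(9) + 4(5) = 18 + 20 = 38°C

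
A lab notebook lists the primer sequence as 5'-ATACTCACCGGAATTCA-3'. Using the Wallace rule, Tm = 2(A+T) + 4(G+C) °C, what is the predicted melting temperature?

Base counts: G=2, T=4, C=5, A=6
A+T = 10, G+C = 7
Tm = 2×10 + 4×7 = 48°C

48°C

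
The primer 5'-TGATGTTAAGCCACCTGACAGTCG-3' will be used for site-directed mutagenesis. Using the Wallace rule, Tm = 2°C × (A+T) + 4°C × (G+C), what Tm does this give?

Scanning the sequence gives A=6, G=6, C=6, T=6.
A+T = 12, G+C = 12
Tm = 4·12 + 2·12 = 48 + 24 = 72°C

72°C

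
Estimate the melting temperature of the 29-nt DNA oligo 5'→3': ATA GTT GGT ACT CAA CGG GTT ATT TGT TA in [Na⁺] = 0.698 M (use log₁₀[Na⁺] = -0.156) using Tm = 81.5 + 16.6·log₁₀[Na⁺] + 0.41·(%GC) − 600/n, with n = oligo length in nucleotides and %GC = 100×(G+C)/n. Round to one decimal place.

Length n = 29. T=12, C=3, G=7, A=7
G+C = 10, so %GC = 10/29 × 100 = 34.483%
Salt term: 16.6 × (-0.156) = -2.59
GC term: 0.41 × 34.483 = 14.138; length term: −600/29 = −20.69
Tm = 81.5 + (-2.59) + 14.138 − 20.69 = 72.358 → 72.4°C

72.4°C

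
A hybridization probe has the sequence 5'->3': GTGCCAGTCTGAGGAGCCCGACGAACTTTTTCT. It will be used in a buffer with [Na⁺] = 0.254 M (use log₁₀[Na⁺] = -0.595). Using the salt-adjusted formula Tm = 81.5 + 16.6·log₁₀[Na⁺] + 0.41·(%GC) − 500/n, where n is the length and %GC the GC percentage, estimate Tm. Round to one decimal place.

78.8°C

Length n = 33. Scanning the sequence gives T=9, A=6, C=9, G=9.
G+C = 18, so %GC = 18/33 × 100 = 54.545%
Salt term: 16.6 × (-0.595) = -9.877
GC term: 0.41 × 54.545 = 22.363; length term: −500/33 = −15.152
Tm = 81.5 + (-9.877) + 22.363 − 15.152 = 78.834 → 78.8°C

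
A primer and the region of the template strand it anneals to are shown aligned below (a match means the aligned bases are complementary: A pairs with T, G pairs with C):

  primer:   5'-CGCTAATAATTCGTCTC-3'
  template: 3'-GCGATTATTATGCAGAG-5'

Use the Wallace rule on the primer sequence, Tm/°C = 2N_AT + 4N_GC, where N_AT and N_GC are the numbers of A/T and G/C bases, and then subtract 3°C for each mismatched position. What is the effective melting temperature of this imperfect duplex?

45°C

Primer base counts: A=4, T=6, G=2, C=5 → A+T=10, G+C=7
Perfect-match Tm = 2(10) + 4(7) = 20 + 28 = 48°C
Mismatches (positions where the bases are not complementary): 1 (at position 11)
Effective Tm = 48 − 1×3 = 48 − 3 = 45°C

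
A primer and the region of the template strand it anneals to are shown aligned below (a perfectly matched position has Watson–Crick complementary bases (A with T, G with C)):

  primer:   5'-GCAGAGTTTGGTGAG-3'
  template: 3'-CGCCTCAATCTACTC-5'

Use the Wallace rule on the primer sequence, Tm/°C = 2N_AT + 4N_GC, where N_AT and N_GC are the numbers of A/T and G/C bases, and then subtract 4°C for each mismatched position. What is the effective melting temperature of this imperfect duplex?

34°C

Primer base counts: A=3, T=4, G=7, C=1 → A+T=7, G+C=8
Perfect-match Tm = 2(7) + 4(8) = 14 + 32 = 46°C
Mismatches (positions where the bases are not complementary): 3 (at positions 3, 9, 11)
Effective Tm = 46 − 3×4 = 46 − 12 = 34°C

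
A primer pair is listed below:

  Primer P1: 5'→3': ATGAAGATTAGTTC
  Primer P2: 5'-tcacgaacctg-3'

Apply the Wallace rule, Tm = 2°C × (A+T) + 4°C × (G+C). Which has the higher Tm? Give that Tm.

Primer P1, 36°C

Primer P1: A+T=10, G+C=4 → Tm = 2(10)+4(4) = 36°C
Primer P2: A+T=5, G+C=6 → Tm = 2(5)+4(6) = 34°C
36°C vs 34°C → primer P1 is higher.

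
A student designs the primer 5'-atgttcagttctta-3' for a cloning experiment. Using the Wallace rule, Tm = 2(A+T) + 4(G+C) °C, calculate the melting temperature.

T=7, C=2, G=2, A=3
A+T = 10, G+C = 4
Tm = 4·4 + 2·10 = 16 + 20 = 36°C

36°C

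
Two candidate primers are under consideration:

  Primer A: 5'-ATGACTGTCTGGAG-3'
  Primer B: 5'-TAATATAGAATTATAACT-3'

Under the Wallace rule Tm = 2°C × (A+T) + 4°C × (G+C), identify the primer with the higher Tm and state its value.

Primer A: A+T=7, G+C=7 → Tm = 2(7)+4(7) = 42°C
Primer B: A+T=16, G+C=2 → Tm = 2(16)+4(2) = 40°C
42°C vs 40°C → primer A is higher.

Primer A, 42°C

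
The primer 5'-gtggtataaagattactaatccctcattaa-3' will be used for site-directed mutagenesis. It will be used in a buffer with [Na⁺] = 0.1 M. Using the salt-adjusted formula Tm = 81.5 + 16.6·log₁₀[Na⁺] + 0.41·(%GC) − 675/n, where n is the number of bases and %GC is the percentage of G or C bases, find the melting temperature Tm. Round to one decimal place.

Length n = 30. Counting bases: A=11, G=4, C=5, T=10
G+C = 9, so %GC = 9/30 × 100 = 30%
Salt term: 16.6 × (-1) = -16.6
GC term: 0.41 × 30 = 12.3; length term: −675/30 = −22.5
Tm = 81.5 + (-16.6) + 12.3 − 22.5 = 54.7 → 54.7°C

54.7°C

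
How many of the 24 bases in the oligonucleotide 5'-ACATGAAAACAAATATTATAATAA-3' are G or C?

Counting bases: G=1, A=15, C=2, T=6
G+C = 1 + 2 = 3

3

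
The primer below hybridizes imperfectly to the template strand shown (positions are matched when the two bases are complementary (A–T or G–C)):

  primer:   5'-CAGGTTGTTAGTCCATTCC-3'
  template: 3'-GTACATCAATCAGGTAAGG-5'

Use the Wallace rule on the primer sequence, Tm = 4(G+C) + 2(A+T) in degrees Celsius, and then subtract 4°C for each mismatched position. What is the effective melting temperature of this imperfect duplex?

Primer base counts: A=3, T=7, G=4, C=5 → A+T=10, G+C=9
Perfect-match Tm = 2(10) + 4(9) = 20 + 36 = 56°C
Mismatches (positions where the bases are not complementary): 2 (at positions 3, 6)
Effective Tm = 56 − 2×4 = 56 − 8 = 48°C

48°C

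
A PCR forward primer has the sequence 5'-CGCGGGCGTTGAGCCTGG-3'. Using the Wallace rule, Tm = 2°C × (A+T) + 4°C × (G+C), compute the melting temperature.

64°C

A=1, T=3, G=9, C=5
So N_AT = 4 and N_GC = 14.
Tm = 2(4) + 4(14) = 8 + 56 = 64°C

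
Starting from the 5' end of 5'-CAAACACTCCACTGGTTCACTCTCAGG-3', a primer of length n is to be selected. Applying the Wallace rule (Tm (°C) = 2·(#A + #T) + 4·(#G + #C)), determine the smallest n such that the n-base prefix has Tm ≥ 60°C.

First 19 bases: CAAACACTCCACTGGTTCA → Tm = 56°C (< 60°C)
First 20 bases: CAAACACTCCACTGGTTCAC → Tm = 60°C (≥ 60°C)
Since every base adds ≥2°C, Tm only increases with n, so the threshold is first crossed at n = 20.

n = 20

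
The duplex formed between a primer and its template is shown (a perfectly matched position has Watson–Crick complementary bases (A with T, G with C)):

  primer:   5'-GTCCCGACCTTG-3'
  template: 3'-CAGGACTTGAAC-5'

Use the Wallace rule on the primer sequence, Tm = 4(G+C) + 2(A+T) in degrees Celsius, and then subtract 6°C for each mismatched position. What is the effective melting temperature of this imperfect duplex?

Primer base counts: A=1, T=3, G=3, C=5 → A+T=4, G+C=8
Perfect-match Tm = 2(4) + 4(8) = 8 + 32 = 40°C
Mismatches (positions where the bases are not complementary): 2 (at positions 5, 8)
Effective Tm = 40 − 2×6 = 40 − 12 = 28°C

28°C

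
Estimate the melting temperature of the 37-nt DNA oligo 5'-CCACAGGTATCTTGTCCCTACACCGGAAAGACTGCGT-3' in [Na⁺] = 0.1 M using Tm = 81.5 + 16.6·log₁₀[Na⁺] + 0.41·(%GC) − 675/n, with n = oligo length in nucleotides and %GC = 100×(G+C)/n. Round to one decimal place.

68.8°C

Length n = 37. Base counts: T=8, A=9, G=8, C=12
G+C = 20, so %GC = 20/37 × 100 = 54.054%
Salt term: 16.6 × (-1) = -16.6
GC term: 0.41 × 54.054 = 22.162; length term: −675/37 = −18.243
Tm = 81.5 + (-16.6) + 22.162 − 18.243 = 68.819 → 68.8°C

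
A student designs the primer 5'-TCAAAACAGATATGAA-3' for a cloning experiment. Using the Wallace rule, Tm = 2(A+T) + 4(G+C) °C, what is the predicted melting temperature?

40°C

Scanning the sequence gives T=3, G=2, A=9, C=2.
A+T = 12, G+C = 4
Tm = 2(12) + 4(4) = 24 + 16 = 40°C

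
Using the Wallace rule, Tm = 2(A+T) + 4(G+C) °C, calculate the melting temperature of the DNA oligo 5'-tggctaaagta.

Counting bases: T=3, A=4, C=1, G=3
A+T = 7, G+C = 4
Tm = 4·4 + 2·7 = 16 + 14 = 30°C

30°C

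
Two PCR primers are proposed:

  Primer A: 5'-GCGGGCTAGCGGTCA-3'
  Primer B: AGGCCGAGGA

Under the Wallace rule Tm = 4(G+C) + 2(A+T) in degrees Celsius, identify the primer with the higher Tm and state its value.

Primer A, 52°C

Primer A: A+T=4, G+C=11 → Tm = 2(4)+4(11) = 52°C
Primer B: A+T=3, G+C=7 → Tm = 2(3)+4(7) = 34°C
52°C vs 34°C → primer A is higher.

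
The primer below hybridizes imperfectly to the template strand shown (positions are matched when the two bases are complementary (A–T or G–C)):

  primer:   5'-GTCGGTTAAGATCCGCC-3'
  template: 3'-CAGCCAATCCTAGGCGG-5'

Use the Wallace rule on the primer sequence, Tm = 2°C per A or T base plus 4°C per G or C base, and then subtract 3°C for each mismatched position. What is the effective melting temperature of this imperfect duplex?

51°C

Primer base counts: A=3, T=4, G=5, C=5 → A+T=7, G+C=10
Perfect-match Tm = 2(7) + 4(10) = 14 + 40 = 54°C
Mismatches (positions where the bases are not complementary): 1 (at position 9)
Effective Tm = 54 − 1×3 = 54 − 3 = 51°C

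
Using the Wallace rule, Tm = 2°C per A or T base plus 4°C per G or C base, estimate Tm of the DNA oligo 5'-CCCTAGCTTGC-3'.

Counting bases: C=5, T=3, A=1, G=2
So N_AT = 4 and N_GC = 7.
Tm = 4·7 + 2·4 = 28 + 8 = 36°C

36°C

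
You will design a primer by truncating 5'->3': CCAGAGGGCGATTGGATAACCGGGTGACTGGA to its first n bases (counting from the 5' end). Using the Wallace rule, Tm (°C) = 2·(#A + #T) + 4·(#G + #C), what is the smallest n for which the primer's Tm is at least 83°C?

n = 26

First 25 bases: CCAGAGGGCGATTGGATAACCGGGT → Tm = 80°C (< 83°C)
First 26 bases: CCAGAGGGCGATTGGATAACCGGGTG → Tm = 84°C (≥ 83°C)
Each additional base adds 2°C (A/T) or 4°C (G/C), so Tm is non-decreasing in n; n = 26 is the first length to reach 83°C.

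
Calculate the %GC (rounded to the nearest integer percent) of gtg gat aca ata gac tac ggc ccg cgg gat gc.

59%

Base counts: T=5, C=8, A=8, G=11
G+C = 11 + 8 = 19 out of 32 bases
%GC = 19/32 × 100 = 59.38% ≈ 59%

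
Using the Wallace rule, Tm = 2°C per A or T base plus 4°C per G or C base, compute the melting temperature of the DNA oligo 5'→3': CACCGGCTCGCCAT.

Base counts: G=3, T=2, A=2, C=7
AT pairs contribute 4, GC pairs contribute 10.
Tm = 2(4) + 4(10) = 8 + 40 = 48°C

48°C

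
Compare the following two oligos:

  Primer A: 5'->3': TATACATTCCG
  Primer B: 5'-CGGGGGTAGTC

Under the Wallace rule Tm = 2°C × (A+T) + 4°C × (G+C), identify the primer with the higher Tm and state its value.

Primer B, 38°C

Primer A: A+T=7, G+C=4 → Tm = 2(7)+4(4) = 30°C
Primer B: A+T=3, G+C=8 → Tm = 2(3)+4(8) = 38°C
30°C vs 38°C → primer B is higher.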